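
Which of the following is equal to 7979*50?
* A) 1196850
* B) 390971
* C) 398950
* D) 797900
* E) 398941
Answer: C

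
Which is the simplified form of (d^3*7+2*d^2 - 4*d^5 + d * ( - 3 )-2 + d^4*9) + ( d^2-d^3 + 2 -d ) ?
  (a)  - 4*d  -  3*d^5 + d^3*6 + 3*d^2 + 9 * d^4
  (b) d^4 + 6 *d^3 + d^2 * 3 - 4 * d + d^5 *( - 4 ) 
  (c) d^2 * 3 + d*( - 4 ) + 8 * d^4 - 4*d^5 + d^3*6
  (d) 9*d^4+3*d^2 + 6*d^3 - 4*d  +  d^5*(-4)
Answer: d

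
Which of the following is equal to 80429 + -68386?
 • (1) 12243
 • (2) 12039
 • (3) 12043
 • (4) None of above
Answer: 3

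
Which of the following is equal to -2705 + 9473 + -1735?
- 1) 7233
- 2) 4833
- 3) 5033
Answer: 3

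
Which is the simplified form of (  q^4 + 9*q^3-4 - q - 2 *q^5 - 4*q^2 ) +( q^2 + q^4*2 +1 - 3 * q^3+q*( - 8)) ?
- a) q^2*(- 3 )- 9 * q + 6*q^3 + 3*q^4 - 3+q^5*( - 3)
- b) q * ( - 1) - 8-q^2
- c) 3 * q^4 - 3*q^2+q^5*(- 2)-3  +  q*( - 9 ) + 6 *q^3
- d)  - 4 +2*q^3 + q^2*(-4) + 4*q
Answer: c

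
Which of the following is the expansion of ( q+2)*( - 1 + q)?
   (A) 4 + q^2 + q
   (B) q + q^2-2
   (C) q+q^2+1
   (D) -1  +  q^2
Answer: B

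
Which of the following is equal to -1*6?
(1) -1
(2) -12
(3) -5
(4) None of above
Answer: 4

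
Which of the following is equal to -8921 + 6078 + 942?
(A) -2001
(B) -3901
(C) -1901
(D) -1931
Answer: C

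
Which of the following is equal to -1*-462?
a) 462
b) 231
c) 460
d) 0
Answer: a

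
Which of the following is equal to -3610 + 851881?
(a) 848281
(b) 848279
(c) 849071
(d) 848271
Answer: d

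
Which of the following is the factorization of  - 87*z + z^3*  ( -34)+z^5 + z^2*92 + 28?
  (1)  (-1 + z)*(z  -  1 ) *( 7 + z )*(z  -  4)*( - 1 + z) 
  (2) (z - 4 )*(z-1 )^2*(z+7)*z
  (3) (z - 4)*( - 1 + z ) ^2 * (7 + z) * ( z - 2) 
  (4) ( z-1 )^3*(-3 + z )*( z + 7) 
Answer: 1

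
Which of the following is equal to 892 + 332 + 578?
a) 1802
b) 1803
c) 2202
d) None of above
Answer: a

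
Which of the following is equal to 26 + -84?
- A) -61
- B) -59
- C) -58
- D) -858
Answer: C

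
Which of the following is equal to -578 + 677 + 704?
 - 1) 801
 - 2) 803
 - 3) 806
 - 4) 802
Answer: 2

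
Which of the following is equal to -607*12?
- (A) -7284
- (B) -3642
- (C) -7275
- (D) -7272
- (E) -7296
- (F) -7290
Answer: A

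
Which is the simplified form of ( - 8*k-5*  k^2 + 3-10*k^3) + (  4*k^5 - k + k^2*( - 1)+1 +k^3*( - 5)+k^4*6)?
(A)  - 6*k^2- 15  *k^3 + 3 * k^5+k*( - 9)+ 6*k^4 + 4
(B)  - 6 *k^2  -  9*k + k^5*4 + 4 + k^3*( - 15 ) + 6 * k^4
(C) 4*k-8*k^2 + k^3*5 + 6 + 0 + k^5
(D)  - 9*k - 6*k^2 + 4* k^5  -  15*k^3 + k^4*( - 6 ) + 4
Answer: B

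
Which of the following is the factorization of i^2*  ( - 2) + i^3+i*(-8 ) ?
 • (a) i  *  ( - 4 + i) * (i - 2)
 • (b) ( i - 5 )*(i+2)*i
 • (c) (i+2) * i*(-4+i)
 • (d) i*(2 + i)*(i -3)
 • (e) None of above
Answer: c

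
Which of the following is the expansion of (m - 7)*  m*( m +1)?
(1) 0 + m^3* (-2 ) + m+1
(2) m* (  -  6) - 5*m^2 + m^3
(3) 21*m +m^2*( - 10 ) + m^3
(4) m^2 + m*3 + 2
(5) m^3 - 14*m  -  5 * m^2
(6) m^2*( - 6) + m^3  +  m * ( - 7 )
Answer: 6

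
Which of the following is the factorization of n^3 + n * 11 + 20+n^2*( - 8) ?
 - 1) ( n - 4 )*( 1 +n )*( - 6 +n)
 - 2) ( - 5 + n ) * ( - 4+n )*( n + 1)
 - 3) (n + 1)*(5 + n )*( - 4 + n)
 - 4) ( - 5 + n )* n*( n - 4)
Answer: 2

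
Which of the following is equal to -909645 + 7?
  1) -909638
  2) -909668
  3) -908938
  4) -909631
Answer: 1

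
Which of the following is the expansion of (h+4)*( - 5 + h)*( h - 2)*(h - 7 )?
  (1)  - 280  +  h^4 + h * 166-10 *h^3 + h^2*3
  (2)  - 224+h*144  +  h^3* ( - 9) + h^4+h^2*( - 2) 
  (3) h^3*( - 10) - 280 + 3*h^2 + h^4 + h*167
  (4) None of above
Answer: 1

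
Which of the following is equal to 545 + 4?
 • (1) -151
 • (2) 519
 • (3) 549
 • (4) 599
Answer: 3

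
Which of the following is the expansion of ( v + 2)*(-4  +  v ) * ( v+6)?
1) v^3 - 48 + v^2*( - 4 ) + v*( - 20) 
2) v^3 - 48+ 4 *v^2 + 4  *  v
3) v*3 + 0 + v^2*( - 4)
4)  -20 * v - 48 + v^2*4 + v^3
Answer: 4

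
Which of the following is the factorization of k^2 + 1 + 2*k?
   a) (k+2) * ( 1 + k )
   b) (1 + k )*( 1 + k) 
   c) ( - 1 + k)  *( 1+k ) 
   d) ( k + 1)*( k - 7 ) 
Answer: b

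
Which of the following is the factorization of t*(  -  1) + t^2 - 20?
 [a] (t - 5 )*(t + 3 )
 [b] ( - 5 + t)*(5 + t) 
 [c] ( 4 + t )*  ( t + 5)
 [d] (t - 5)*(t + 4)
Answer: d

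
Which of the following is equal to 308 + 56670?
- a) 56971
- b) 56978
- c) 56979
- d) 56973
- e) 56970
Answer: b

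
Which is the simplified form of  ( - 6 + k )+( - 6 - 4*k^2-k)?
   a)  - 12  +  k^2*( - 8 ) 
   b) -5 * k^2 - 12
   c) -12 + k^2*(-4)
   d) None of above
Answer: c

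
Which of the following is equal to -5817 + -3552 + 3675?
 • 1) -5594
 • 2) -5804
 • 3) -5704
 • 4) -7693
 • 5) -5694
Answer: 5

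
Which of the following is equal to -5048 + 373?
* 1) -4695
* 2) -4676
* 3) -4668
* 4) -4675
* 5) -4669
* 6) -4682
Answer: 4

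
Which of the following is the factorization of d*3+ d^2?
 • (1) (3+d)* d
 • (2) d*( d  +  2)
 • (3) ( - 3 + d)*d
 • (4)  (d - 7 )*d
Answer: 1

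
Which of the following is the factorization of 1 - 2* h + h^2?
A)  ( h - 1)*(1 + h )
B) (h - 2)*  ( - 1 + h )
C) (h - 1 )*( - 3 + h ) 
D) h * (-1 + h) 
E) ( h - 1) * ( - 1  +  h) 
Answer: E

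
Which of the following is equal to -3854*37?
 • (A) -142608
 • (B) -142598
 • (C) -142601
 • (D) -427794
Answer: B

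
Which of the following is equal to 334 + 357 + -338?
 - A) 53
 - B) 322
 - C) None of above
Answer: C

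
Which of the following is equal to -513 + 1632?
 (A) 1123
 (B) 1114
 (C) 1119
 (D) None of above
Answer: C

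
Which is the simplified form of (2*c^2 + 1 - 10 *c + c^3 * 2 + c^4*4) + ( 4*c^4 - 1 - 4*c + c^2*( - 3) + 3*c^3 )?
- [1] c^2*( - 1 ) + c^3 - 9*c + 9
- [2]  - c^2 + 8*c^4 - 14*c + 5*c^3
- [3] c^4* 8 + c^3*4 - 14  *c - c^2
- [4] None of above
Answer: 2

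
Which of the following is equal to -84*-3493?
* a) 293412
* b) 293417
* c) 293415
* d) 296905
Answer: a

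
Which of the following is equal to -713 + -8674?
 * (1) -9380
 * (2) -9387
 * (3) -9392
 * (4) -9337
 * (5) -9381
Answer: 2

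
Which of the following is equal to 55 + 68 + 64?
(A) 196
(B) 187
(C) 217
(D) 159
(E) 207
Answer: B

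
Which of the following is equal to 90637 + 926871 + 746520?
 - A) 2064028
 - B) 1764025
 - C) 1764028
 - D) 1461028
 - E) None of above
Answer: C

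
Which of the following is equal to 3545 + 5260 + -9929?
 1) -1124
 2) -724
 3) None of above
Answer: 1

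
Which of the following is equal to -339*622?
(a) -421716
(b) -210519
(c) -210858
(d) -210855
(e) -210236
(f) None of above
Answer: c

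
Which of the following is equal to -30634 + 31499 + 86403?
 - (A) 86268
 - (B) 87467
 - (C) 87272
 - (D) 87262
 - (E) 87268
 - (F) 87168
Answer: E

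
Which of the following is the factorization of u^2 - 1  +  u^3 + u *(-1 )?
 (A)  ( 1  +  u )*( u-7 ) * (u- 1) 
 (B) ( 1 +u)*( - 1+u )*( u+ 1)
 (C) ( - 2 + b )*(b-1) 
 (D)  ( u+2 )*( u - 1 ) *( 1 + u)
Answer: B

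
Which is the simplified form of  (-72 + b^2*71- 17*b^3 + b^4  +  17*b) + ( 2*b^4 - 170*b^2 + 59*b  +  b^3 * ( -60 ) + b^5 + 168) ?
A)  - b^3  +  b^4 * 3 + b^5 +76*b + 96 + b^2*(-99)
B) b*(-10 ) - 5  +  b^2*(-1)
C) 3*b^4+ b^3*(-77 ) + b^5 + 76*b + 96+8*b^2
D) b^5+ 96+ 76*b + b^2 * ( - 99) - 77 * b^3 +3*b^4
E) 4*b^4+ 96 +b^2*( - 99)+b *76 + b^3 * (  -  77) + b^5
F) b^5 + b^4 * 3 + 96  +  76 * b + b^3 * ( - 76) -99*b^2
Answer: D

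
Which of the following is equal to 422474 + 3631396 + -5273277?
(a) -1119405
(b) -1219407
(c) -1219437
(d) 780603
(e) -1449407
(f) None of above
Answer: b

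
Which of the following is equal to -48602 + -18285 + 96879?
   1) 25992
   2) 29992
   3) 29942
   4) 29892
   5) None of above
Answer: 2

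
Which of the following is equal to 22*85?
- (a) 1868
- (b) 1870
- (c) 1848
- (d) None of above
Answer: b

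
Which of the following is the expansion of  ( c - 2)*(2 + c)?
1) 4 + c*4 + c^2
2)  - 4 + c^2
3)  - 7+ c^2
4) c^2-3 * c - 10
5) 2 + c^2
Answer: 2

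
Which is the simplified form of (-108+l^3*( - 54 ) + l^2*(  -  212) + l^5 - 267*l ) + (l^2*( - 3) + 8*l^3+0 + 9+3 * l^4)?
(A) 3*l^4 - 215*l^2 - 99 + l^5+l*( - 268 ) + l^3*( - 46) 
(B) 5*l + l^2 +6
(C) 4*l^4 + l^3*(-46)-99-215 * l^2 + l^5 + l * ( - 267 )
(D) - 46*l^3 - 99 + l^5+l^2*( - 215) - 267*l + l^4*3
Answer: D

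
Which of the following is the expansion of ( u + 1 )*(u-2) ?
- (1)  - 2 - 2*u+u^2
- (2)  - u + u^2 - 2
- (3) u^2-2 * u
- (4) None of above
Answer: 2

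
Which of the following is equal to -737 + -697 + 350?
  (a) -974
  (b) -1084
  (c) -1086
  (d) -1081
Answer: b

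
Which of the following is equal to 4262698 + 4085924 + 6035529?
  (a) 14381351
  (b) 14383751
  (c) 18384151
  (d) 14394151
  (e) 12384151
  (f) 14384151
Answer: f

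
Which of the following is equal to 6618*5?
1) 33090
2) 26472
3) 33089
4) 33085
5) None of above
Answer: 1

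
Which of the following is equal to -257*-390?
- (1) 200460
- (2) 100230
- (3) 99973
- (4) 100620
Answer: 2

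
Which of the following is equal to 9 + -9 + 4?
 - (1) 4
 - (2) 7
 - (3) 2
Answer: 1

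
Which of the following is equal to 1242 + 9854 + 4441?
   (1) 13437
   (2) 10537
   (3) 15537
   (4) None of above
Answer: 3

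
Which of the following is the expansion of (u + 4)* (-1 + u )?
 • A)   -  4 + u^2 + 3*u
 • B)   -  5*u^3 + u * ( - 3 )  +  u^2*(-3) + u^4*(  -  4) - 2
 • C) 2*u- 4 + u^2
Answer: A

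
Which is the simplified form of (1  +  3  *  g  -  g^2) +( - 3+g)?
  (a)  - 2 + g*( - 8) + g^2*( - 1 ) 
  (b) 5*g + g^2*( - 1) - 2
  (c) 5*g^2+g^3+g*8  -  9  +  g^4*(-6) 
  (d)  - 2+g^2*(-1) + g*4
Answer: d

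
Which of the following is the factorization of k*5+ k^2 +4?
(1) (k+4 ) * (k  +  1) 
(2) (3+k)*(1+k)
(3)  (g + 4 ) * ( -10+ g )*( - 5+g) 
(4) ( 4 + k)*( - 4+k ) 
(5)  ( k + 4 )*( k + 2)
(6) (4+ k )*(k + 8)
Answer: 1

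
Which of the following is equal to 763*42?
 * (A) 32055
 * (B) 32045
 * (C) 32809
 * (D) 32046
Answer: D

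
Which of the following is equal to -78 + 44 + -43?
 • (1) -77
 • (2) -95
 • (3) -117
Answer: 1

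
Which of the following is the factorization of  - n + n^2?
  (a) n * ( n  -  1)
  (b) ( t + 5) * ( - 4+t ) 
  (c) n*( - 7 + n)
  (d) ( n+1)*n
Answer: a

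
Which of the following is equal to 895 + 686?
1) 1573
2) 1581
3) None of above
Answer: 2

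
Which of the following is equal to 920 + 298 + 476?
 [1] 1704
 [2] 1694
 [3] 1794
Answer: 2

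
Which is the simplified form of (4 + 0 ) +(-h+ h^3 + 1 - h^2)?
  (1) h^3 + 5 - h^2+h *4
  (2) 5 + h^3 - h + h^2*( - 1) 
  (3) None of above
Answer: 2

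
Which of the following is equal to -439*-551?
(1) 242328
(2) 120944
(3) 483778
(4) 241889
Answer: 4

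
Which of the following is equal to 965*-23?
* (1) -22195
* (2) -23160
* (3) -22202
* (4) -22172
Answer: 1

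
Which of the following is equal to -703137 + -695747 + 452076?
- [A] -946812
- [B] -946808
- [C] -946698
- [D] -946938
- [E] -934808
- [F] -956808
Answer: B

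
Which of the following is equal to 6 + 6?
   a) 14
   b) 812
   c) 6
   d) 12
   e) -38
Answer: d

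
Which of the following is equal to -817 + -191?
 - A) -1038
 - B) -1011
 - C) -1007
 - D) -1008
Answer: D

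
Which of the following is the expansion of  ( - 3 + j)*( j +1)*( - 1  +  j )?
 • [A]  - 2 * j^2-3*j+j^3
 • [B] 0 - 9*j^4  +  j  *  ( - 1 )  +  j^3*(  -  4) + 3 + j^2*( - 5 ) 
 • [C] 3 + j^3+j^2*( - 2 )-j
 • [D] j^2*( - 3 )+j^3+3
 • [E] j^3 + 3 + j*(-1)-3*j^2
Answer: E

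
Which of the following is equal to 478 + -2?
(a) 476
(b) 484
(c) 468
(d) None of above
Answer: a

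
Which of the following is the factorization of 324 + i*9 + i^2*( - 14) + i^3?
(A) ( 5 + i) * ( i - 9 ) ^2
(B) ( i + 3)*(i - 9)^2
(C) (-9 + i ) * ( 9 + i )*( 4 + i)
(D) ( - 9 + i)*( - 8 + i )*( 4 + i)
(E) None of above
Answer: E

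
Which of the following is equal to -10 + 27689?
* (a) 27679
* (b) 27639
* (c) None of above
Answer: a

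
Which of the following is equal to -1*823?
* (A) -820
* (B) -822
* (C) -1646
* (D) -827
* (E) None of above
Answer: E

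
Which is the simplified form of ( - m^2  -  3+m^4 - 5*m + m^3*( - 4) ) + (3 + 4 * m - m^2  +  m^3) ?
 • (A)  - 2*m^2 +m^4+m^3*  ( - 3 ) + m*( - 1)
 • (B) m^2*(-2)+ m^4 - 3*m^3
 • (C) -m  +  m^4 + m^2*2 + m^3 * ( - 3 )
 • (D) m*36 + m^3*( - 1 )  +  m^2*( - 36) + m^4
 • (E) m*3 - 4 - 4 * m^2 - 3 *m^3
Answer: A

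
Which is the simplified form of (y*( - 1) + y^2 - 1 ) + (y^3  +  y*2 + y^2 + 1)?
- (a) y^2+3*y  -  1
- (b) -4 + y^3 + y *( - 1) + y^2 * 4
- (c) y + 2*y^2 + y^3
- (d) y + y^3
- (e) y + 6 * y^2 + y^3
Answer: c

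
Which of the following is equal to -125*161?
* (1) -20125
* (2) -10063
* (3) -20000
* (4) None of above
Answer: 1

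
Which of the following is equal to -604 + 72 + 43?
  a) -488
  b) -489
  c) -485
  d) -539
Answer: b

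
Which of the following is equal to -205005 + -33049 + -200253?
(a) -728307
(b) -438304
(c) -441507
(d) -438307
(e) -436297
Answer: d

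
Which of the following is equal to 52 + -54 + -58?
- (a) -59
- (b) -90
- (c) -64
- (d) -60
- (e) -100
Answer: d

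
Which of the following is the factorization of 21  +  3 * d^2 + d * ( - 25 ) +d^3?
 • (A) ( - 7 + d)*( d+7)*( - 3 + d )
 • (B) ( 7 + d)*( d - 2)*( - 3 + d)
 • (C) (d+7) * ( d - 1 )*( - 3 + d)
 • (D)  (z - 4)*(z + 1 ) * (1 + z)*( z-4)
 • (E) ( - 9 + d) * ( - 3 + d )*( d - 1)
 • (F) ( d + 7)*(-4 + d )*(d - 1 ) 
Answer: C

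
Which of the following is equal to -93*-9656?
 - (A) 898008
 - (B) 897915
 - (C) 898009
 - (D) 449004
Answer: A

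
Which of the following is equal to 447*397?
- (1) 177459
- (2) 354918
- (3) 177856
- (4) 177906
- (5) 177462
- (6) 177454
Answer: 1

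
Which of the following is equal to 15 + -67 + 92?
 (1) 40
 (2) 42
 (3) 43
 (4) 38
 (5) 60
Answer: 1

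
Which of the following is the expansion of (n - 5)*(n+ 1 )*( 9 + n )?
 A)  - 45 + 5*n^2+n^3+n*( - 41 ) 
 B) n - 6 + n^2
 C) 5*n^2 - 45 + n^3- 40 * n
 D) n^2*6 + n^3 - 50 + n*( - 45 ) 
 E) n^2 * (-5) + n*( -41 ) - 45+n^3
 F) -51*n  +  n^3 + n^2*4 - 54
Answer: A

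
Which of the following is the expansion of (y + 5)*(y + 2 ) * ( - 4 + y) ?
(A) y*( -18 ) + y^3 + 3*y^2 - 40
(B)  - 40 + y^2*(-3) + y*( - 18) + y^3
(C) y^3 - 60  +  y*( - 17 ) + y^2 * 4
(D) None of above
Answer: A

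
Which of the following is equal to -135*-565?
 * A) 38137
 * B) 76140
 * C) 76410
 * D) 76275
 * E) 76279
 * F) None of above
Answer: D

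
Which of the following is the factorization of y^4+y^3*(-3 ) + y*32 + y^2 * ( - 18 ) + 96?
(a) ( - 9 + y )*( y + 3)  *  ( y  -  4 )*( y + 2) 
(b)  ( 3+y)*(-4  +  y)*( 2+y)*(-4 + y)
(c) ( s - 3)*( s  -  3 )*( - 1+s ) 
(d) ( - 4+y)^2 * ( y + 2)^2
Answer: b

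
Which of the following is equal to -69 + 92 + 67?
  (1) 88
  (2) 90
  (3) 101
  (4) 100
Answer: 2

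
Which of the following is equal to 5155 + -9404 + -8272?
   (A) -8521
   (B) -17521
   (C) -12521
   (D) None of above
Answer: C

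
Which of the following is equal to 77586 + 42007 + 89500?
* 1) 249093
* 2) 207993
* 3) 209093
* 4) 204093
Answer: 3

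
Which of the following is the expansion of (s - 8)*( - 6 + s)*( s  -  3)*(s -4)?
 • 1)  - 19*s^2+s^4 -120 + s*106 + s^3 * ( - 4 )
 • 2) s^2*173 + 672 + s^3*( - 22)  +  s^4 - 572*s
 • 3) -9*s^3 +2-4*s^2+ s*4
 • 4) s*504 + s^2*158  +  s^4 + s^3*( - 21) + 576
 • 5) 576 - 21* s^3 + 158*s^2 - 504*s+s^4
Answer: 5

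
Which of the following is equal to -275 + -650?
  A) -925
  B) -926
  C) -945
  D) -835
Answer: A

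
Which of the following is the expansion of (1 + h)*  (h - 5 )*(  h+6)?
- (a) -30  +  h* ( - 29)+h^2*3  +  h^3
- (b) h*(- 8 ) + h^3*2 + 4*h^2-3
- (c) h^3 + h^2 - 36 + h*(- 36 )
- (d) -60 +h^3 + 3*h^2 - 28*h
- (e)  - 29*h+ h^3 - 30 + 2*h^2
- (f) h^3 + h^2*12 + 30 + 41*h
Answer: e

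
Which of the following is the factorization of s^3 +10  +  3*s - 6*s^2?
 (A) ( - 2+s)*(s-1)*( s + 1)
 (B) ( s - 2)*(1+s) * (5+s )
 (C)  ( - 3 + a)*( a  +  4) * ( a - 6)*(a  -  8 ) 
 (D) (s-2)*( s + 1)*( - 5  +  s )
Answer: D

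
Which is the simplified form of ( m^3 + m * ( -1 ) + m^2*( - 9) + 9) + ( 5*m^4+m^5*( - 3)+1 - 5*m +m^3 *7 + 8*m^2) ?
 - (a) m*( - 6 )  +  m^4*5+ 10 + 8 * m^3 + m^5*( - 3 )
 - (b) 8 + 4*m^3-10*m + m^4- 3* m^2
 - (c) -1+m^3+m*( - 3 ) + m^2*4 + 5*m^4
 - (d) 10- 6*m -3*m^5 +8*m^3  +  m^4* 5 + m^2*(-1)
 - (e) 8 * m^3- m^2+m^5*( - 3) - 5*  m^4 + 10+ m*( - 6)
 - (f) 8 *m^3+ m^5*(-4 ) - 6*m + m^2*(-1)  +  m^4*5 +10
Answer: d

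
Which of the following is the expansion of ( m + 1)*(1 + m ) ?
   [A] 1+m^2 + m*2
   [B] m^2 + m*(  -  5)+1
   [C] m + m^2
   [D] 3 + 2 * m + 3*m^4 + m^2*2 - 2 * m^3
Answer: A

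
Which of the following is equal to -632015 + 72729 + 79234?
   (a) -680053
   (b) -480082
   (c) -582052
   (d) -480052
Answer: d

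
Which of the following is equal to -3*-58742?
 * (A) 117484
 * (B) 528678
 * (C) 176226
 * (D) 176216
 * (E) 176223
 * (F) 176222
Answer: C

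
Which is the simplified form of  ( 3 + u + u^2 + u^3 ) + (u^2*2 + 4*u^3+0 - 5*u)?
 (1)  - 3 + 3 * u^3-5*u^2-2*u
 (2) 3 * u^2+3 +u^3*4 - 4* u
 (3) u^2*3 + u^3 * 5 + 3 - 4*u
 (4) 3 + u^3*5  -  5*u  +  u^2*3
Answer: 3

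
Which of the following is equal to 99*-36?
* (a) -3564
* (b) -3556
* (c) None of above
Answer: a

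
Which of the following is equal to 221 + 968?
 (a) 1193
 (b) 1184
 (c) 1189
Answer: c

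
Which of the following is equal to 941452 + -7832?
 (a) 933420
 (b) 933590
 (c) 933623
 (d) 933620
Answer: d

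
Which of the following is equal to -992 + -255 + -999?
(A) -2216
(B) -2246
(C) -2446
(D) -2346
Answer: B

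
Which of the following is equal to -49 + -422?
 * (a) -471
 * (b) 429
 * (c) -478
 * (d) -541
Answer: a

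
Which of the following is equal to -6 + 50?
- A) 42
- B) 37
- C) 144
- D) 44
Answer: D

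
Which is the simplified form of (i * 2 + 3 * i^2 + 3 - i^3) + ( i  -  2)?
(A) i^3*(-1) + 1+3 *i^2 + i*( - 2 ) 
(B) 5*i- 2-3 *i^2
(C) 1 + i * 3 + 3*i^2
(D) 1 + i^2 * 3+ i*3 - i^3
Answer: D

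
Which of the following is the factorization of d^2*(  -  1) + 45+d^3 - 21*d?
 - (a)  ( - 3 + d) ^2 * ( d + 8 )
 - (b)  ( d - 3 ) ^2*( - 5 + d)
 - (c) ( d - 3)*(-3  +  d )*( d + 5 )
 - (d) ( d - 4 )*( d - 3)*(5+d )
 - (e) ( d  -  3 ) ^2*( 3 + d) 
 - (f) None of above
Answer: c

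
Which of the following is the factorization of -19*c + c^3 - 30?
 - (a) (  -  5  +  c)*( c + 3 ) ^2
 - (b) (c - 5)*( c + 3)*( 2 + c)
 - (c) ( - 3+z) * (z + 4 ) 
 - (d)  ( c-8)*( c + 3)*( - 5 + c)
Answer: b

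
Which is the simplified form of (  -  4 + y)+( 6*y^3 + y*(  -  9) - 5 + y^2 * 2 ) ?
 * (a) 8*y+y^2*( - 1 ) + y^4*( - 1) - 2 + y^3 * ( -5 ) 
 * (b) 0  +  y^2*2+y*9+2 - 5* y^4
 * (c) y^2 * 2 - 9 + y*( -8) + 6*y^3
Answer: c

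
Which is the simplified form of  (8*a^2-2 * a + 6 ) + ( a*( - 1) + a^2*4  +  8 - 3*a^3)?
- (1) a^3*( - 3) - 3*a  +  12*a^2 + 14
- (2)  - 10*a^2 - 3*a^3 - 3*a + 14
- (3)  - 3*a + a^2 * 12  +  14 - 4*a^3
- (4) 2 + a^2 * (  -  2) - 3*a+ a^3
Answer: 1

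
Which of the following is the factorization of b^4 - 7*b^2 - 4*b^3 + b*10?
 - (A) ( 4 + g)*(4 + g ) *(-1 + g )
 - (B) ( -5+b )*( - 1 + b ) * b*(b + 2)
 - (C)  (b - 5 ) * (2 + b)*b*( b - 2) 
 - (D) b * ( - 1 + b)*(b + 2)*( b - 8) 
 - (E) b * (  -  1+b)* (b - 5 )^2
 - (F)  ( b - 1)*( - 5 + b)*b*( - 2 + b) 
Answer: B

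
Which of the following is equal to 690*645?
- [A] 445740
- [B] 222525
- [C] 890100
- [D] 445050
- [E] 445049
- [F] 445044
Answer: D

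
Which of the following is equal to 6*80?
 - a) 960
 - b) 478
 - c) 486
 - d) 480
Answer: d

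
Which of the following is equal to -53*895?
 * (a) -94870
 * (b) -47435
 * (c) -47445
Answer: b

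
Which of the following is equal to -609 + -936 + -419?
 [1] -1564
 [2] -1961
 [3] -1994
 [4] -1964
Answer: 4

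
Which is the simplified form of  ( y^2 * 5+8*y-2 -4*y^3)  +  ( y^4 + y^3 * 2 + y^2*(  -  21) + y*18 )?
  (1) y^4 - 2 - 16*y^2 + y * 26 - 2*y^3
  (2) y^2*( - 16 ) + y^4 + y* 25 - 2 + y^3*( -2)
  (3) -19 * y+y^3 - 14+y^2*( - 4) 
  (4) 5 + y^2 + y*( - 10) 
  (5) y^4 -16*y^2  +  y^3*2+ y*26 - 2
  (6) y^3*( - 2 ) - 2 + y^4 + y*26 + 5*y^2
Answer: 1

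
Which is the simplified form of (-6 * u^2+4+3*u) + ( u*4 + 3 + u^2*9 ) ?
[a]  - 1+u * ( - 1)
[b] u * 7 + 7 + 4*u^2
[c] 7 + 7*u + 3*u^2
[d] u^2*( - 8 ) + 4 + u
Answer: c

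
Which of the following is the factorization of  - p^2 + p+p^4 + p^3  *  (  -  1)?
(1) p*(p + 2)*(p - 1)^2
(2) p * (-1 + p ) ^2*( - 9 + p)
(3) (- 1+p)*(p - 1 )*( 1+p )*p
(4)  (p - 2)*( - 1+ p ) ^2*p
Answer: 3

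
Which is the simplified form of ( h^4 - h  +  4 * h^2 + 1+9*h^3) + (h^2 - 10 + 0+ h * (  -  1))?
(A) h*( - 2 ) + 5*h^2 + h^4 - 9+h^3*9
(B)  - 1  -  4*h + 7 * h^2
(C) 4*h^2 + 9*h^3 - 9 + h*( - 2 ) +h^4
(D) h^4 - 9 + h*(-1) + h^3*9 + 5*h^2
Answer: A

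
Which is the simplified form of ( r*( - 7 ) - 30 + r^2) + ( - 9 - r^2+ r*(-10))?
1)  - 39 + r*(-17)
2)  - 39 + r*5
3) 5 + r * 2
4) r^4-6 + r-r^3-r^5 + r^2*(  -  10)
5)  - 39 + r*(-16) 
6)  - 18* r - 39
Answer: 1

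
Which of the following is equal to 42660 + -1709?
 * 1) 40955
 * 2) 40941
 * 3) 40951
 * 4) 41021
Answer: 3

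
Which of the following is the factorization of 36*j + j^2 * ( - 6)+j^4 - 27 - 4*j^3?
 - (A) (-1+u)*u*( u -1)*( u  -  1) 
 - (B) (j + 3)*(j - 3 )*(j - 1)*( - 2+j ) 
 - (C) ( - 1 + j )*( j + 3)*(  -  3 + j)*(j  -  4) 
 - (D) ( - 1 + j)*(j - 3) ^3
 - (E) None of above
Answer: E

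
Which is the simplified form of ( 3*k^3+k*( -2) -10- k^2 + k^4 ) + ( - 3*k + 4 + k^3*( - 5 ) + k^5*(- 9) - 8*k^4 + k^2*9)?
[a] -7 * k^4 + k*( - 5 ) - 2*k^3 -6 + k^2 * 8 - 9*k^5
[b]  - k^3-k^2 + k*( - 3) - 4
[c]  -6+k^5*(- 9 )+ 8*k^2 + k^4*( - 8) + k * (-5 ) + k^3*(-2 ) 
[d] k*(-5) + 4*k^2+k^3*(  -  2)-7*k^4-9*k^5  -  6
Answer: a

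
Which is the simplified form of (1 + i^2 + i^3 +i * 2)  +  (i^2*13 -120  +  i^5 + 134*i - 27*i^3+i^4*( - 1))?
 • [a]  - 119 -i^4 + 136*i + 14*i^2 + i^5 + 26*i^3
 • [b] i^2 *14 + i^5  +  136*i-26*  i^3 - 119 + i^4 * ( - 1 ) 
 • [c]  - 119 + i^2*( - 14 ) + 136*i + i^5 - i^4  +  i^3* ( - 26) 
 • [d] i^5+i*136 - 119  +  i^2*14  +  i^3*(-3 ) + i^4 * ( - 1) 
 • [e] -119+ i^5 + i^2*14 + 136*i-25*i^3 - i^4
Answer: b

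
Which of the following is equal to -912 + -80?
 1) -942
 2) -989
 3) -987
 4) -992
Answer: 4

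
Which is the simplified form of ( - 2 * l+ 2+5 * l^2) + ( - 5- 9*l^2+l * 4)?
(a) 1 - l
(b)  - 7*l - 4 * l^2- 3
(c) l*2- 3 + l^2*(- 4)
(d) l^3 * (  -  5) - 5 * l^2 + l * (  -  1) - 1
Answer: c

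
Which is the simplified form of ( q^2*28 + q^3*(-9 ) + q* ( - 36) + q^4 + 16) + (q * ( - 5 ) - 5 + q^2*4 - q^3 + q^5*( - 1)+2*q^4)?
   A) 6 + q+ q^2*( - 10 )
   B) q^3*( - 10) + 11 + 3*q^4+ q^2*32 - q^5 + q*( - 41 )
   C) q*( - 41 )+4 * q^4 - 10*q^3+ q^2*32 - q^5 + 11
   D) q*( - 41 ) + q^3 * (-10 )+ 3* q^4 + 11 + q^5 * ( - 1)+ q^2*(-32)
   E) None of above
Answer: B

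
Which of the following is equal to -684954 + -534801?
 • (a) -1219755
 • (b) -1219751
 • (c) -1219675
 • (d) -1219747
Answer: a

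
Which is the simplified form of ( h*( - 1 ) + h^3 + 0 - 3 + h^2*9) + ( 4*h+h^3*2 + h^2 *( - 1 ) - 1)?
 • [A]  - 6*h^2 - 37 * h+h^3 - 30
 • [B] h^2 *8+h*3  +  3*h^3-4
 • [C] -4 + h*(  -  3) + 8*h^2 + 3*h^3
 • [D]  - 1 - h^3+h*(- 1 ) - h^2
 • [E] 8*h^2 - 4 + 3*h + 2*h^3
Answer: B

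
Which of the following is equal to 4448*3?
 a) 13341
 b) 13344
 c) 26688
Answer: b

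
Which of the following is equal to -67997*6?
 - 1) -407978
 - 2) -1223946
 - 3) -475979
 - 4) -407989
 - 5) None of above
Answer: 5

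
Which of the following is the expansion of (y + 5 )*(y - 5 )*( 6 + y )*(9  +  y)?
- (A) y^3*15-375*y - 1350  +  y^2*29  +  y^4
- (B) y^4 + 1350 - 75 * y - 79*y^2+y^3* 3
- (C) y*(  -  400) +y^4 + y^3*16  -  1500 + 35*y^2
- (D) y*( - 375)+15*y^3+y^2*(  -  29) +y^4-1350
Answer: A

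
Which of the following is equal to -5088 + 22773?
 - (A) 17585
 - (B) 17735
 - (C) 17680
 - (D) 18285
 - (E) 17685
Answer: E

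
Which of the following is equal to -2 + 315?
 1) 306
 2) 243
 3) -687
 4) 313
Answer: 4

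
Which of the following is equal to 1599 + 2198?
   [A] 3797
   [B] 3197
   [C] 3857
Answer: A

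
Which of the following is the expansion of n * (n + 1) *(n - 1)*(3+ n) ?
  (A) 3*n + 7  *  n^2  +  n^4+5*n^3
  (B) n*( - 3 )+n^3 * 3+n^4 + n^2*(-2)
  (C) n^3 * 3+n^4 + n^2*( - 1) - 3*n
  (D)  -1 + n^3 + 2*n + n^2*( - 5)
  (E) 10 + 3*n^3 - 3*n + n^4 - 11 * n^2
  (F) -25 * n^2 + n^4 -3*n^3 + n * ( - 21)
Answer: C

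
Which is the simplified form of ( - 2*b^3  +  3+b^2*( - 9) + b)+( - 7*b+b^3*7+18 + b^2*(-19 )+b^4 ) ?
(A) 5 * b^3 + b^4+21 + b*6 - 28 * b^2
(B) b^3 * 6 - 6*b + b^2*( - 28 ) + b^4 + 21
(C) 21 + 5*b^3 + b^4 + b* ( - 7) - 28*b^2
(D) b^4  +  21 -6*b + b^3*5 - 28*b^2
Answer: D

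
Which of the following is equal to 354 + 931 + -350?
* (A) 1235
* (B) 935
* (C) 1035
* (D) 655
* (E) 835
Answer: B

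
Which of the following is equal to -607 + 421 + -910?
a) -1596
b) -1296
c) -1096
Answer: c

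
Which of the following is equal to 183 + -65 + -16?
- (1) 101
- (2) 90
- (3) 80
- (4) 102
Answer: 4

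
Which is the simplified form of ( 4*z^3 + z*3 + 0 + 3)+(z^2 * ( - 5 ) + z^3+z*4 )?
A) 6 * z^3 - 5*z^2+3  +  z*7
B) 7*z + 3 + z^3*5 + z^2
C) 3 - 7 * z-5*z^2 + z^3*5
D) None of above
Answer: D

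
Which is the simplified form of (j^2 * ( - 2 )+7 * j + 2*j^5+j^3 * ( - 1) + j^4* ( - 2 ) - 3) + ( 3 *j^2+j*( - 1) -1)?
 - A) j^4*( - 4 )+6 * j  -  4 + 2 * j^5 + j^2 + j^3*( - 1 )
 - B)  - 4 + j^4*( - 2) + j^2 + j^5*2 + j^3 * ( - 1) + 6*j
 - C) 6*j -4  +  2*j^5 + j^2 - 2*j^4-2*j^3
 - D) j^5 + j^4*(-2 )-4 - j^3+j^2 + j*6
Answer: B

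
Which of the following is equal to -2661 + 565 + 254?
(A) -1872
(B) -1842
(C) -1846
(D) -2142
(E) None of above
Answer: B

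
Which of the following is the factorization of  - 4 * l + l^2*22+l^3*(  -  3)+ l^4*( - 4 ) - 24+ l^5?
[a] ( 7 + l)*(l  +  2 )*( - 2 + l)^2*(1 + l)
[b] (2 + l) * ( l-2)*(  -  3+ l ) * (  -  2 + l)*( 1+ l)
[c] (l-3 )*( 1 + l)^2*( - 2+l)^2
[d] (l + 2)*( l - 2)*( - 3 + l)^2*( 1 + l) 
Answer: b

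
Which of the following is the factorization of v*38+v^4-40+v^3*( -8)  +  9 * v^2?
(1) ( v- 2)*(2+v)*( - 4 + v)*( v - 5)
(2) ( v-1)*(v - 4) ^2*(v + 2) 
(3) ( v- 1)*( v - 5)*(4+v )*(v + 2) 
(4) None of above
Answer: 4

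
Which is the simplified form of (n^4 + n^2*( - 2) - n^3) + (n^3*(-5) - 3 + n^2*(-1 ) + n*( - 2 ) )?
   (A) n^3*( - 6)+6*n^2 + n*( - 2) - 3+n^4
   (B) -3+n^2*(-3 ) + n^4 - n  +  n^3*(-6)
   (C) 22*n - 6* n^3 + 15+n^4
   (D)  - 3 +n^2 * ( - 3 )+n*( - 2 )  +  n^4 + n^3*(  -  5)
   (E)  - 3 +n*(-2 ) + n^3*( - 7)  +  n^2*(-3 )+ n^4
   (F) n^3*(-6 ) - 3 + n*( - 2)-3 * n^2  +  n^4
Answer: F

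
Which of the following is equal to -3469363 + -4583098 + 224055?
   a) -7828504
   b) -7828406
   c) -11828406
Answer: b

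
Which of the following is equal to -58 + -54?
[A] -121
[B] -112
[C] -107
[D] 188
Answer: B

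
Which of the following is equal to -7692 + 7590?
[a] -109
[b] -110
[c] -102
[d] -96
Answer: c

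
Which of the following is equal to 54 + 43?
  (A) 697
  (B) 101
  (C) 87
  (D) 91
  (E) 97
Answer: E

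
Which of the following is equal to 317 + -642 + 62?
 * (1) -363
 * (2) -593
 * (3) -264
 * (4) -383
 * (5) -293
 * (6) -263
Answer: 6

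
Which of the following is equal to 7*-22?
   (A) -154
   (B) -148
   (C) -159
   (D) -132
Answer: A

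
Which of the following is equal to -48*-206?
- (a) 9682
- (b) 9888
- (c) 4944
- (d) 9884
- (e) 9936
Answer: b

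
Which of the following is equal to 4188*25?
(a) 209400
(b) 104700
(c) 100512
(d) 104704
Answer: b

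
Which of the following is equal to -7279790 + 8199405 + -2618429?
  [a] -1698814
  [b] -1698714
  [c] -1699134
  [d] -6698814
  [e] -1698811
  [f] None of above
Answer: a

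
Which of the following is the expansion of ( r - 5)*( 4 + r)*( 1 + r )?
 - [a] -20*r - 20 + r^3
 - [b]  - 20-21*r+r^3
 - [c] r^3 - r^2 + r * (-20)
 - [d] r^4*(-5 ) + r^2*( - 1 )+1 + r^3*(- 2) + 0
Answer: b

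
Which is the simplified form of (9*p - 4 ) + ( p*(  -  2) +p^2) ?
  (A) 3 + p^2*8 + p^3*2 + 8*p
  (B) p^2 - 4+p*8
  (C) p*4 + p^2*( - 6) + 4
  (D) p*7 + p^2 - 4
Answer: D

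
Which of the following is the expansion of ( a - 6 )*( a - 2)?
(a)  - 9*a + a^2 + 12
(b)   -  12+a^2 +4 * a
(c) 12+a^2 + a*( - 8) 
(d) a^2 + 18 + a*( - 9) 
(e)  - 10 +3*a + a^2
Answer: c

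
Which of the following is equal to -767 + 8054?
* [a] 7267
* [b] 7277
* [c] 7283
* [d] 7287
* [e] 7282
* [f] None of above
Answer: d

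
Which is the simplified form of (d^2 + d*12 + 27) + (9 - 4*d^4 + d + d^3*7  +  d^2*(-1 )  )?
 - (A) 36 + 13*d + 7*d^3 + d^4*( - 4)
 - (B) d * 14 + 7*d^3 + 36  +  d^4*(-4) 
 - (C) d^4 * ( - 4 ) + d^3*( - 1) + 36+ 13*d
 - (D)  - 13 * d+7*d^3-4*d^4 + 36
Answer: A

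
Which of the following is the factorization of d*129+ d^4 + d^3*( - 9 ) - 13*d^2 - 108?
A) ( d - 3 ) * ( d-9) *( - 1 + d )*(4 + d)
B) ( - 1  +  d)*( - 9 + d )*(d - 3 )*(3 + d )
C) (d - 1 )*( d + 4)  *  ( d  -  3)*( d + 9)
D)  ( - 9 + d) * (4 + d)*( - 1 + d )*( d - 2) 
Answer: A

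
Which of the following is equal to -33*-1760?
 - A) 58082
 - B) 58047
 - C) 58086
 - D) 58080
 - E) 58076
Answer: D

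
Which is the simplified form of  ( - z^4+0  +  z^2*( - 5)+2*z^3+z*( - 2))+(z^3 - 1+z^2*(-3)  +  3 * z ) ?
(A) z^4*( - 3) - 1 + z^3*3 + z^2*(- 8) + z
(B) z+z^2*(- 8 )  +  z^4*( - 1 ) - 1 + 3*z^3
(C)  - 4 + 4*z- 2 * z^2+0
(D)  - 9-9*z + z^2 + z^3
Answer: B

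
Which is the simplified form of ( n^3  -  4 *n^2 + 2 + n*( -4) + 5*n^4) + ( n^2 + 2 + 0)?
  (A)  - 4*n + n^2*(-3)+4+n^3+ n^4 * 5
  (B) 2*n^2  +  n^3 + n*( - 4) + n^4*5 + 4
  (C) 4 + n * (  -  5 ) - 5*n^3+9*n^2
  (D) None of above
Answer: A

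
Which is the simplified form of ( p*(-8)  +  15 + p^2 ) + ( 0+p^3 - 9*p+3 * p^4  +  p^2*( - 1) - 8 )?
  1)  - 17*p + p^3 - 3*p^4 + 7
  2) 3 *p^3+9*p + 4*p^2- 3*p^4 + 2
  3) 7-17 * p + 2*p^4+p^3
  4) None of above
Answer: 4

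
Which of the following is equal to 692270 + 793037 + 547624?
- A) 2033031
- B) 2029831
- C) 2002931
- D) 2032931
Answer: D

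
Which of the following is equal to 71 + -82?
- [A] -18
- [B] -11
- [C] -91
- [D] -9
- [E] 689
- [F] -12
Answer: B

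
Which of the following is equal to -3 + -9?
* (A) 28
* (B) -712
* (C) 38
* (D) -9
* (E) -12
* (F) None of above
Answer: E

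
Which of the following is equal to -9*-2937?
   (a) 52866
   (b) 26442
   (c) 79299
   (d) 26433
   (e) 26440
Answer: d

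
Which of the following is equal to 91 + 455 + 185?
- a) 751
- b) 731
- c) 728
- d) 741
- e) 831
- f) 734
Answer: b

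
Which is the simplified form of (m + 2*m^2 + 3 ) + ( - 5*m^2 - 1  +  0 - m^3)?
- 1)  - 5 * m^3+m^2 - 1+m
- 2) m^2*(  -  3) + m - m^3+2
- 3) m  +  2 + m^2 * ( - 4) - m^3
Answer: 2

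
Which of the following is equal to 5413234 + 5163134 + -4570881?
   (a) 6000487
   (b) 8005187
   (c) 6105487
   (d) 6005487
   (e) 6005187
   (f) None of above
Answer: d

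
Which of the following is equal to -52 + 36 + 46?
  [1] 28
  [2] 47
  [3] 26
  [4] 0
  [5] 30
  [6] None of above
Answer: 5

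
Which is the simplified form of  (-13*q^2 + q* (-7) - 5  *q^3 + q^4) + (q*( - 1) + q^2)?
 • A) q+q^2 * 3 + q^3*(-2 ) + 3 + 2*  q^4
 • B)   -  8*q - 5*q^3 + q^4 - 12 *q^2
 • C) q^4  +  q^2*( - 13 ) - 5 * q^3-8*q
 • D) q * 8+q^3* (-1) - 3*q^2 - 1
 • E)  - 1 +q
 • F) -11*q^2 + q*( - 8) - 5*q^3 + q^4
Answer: B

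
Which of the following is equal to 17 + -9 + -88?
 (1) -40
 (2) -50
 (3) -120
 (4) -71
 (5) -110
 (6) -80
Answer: 6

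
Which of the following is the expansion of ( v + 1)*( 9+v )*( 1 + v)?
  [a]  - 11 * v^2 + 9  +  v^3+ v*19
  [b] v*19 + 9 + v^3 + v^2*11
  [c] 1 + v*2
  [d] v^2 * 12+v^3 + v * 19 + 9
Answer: b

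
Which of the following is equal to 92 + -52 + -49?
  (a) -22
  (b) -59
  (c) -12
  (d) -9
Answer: d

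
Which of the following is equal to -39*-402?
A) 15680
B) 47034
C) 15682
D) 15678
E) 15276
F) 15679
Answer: D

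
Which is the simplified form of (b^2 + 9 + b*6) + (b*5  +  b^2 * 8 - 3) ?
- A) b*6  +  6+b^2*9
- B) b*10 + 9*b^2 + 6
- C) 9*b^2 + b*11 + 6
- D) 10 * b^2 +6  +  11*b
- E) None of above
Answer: C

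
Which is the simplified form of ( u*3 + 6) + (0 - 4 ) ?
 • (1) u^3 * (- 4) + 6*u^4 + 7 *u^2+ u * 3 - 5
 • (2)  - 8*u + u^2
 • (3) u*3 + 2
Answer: 3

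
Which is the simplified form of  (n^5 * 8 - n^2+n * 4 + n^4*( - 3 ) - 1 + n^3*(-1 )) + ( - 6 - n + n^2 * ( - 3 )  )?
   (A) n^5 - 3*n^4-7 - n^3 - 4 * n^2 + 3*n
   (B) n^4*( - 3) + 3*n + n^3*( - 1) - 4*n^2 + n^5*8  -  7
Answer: B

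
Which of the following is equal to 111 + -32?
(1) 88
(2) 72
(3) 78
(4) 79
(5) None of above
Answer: 4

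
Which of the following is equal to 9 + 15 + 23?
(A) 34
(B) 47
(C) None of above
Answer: B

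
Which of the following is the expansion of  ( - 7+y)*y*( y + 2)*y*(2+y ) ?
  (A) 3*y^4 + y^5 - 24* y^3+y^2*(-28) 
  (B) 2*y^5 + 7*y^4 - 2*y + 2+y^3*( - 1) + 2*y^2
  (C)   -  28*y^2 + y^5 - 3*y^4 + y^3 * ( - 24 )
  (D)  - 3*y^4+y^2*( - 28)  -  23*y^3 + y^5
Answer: C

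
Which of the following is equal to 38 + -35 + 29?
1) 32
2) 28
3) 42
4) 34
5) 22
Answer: 1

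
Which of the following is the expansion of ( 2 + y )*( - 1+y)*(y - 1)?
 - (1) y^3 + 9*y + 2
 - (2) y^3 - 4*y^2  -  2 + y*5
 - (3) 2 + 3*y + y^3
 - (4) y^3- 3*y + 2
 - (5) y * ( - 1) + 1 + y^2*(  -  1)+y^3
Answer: 4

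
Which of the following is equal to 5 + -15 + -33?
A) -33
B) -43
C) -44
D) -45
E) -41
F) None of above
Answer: B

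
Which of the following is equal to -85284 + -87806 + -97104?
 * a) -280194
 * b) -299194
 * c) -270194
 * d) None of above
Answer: c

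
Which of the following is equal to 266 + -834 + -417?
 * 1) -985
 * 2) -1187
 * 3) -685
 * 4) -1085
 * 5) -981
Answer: 1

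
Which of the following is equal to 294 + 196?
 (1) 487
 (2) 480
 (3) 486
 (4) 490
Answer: 4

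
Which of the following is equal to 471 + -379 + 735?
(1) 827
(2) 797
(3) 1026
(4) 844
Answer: 1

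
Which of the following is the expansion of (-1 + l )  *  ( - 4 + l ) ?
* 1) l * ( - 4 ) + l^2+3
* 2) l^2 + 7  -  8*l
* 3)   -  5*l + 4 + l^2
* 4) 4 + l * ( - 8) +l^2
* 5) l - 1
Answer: 3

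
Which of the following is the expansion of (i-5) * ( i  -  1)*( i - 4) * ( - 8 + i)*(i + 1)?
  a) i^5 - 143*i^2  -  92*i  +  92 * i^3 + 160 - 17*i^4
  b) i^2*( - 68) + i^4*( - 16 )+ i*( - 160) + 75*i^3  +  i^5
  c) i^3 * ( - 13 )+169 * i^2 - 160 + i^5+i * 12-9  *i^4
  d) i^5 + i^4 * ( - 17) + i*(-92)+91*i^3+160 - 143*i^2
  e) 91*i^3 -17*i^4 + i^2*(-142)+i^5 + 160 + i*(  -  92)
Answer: d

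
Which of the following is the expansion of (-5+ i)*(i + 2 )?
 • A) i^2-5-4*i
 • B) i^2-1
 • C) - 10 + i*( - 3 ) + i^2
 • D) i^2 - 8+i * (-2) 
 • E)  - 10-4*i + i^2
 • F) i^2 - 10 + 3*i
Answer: C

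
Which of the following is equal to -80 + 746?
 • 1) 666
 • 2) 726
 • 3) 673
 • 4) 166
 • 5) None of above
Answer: 1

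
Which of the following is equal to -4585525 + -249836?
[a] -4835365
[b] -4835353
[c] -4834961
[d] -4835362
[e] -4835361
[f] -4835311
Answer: e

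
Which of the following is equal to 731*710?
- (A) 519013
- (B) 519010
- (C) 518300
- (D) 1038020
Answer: B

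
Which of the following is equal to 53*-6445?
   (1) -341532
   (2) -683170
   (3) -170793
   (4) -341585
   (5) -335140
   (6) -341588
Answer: 4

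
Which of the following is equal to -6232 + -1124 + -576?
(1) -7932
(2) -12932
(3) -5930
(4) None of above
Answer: 1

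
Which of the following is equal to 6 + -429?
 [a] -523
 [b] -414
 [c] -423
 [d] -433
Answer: c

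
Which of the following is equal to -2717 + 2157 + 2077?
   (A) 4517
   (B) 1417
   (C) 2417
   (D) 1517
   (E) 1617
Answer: D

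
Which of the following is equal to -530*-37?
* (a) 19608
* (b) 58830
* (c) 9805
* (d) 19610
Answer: d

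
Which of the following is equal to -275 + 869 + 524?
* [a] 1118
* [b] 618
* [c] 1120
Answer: a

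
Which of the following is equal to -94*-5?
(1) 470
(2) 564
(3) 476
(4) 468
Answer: 1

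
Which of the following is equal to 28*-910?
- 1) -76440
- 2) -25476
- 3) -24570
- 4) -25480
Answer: 4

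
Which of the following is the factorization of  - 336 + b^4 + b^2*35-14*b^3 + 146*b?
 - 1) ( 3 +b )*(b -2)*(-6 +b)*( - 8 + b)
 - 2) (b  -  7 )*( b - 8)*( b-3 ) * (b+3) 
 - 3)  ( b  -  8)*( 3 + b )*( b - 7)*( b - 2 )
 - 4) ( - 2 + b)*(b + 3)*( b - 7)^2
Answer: 3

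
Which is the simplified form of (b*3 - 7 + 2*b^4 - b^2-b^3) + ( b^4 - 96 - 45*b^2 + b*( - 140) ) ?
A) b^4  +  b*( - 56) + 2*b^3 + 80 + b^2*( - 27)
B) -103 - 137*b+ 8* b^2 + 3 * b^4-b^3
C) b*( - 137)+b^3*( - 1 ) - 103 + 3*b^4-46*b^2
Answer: C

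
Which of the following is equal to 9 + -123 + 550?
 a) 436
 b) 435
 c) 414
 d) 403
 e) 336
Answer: a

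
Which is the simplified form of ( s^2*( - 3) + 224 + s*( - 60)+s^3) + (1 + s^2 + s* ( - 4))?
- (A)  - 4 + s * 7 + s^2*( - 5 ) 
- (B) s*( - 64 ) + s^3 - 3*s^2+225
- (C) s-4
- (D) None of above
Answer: D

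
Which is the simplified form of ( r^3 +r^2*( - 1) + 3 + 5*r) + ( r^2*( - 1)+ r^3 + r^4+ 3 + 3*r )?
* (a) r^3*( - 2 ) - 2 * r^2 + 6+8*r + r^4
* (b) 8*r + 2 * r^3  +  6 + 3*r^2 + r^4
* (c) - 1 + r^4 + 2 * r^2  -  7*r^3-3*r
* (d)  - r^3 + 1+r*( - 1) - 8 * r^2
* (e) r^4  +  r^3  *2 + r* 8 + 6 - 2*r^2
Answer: e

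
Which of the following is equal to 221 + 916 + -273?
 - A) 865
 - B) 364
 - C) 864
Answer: C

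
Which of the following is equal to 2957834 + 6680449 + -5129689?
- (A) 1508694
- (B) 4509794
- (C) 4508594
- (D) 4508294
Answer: C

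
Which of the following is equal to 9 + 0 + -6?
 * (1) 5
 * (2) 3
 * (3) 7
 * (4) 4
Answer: 2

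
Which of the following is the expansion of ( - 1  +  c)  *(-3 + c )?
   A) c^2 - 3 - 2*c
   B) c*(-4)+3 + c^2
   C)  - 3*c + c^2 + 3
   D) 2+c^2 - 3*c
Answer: B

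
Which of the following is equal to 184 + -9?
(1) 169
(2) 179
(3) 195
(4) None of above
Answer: 4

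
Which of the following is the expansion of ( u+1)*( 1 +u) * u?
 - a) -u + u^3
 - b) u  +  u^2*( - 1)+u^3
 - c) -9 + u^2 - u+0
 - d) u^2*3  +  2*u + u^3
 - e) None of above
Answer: e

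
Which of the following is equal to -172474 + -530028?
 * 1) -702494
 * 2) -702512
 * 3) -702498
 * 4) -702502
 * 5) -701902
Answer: 4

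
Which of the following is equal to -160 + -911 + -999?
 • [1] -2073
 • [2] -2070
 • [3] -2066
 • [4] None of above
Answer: 2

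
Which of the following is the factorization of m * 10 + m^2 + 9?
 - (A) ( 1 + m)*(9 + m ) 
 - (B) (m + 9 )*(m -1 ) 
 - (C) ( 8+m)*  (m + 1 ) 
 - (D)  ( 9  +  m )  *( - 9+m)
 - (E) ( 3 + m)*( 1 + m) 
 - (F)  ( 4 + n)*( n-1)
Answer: A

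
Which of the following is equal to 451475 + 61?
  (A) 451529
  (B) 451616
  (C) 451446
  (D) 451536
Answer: D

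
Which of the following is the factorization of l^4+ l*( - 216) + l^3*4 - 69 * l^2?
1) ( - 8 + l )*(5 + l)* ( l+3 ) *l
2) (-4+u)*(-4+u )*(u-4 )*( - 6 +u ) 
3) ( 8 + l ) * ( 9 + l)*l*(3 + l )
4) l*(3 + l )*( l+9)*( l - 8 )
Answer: 4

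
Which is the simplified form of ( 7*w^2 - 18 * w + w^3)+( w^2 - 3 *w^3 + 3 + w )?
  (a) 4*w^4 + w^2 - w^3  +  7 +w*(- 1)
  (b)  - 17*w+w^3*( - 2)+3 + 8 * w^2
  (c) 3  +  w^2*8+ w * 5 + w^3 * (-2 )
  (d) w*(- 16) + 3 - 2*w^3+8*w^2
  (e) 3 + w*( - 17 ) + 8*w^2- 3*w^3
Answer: b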